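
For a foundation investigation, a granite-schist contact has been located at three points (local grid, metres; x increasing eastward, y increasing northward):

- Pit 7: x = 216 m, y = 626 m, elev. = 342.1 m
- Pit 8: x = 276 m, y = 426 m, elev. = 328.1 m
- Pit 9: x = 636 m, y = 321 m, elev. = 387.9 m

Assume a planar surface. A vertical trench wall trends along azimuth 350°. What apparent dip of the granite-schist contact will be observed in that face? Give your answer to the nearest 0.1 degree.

Let the plane be z = a·x + b·y + c.
Pit 8−Pit 7: 60a − 200b = −14;  Pit 9−Pit 7: 420a − 305b = 45.8.
Solving gives a = 0.20441, b = 0.13132.
Unit vector along 350° is (sin 350°, cos 350°) = (-0.1736, 0.9848).
Slope in that direction = a·(-0.1736) + b·(0.9848) = 0.09383.
Apparent dip = arctan|0.09383| = 5.4° (true dip is 13.7°, so apparent ≤ true as expected).

5.4°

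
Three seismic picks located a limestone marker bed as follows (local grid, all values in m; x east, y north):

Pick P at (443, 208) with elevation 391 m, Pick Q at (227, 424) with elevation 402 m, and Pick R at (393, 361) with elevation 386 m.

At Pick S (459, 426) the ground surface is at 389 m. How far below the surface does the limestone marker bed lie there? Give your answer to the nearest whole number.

16 m

Let the plane be z = a·x + b·y + c.
Pick Q−Pick P: −216a + 216b = 11;  Pick R−Pick P: −50a + 153b = −5.
Solving gives a = −0.12419, b = −0.07327.
Then c = 391 − a·443 − b·208 = 461.26.
At (459, 426): z_contact = −57.0 − 31.2 + 461.26 = 373.0 m.
Depth below ground = 389 − 373.0 = 16 m.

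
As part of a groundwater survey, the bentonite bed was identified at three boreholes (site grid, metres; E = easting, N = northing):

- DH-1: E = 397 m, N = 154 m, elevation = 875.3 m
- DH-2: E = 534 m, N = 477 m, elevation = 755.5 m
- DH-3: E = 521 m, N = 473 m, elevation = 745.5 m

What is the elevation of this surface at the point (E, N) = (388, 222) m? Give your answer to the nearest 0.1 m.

811.6 m

Two edge vectors: DH-1→DH-2 = (137, 323, -119.8), DH-1→DH-3 = (124, 319, -129.8).
Normal n = (DH-1→DH-2) × (DH-1→DH-3) = (-3709.2, 2927.4, 3651).
So ∂z/∂E = −n_x/n_z = 1.01594 and ∂z/∂N = −n_y/n_z = −0.80181.
Intercept c from DH-1: 875.3 − 403.33 + 123.48 = 595.45.
At (388, 222): z = 394.2 − 178.0 + 595.45 = 811.6 m.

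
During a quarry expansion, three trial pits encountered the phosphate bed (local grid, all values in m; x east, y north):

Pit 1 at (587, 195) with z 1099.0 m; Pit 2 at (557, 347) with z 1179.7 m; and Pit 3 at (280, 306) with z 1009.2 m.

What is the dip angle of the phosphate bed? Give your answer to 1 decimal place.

39.4°

Let the plane be z = a·x + b·y + c.
Pit 2−Pit 1: −30a + 152b = 80.7;  Pit 3−Pit 1: −307a + 111b = −89.8.
Solving gives a = 0.52170, b = 0.63389.
Gradient magnitude |∇z| = √(a² + b²) = √(0.27217 + 0.40181) = 0.82097.
True dip = arctan(0.82097) = 39.4°, dipping toward SW (azimuth ≈ 219°).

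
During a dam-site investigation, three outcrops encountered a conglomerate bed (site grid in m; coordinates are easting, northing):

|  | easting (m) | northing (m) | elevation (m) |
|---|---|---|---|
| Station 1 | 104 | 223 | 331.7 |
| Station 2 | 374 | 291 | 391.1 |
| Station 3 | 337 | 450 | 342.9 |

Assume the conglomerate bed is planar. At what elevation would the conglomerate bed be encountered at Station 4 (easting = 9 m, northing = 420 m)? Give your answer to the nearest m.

Let the plane be z = a·easting + b·northing + c.
Station 2−Station 1: 270a + 68b = 59.4;  Station 3−Station 1: 233a + 227b = 11.2.
Solving gives a = 0.27994, b = −0.23800.
Then c = 331.7 − a·104 − b·223 = 355.66.
At (9, 420): z = 2.5 − 100.0 + 355.66 = 258.2 m.

258 m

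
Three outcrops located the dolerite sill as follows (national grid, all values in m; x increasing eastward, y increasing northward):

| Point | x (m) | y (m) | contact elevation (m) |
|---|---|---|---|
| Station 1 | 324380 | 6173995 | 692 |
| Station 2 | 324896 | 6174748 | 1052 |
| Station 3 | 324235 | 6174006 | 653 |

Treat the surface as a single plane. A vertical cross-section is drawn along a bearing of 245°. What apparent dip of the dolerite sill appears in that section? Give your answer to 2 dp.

Let the plane be z = a·x + b·y + c.
Station 2−Station 1: 516a + 753b = 360;  Station 3−Station 1: −145a + 11b = −39.
Solving gives a = 0.29015, b = 0.27926.
Unit vector along 245° is (sin 245°, cos 245°) = (-0.9063, -0.4226).
Slope in that direction = a·(-0.9063) + b·(-0.4226) = −0.38099.
Apparent dip = arctan|0.38099| = 20.86° (true dip is 21.9°, so apparent ≤ true as expected).

20.86°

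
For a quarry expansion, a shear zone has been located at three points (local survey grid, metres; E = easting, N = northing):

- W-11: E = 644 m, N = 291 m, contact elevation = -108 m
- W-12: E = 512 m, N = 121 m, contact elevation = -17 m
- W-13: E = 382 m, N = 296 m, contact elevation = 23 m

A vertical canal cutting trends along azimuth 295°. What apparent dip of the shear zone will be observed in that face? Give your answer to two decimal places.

21.53°

Let the plane be z = a·E + b·N + c.
W-12−W-11: −132a − 170b = 91;  W-13−W-11: −262a + 5b = 131.
Solving gives a = −0.50277, b = −0.14491.
Unit vector along 295° is (sin 295°, cos 295°) = (-0.9063, 0.4226).
Slope in that direction = a·(-0.9063) + b·(0.4226) = 0.39442.
Apparent dip = arctan|0.39442| = 21.53° (true dip is 27.6°, so apparent ≤ true as expected).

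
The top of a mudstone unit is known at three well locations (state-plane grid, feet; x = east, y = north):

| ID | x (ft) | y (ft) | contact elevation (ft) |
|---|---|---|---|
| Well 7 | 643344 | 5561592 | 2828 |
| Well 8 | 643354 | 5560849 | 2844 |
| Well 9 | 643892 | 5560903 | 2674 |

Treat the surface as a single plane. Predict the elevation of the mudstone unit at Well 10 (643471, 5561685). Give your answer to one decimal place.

Two edge vectors: Well 7→Well 8 = (10, -743, 16), Well 7→Well 9 = (548, -689, -154).
Normal n = (Well 7→Well 8) × (Well 7→Well 9) = (125446, 10308, 400274).
So ∂z/∂x = −n_x/n_z = −0.313400321 and ∂z/∂y = −n_y/n_z = −0.025752360.
Intercept c from Well 7: 2828 + 201624.22 + 143224.12 = 347676.33.
At (643471, 5561685): z = −201664.0 − 143226.5 + 347676.33 = 2785.8 ft.

2785.8 ft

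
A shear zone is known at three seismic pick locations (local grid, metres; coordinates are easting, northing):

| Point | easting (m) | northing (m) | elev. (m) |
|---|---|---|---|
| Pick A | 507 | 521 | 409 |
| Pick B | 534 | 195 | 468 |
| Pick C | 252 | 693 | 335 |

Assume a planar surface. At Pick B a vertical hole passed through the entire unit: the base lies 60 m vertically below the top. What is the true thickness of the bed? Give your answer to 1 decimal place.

Let the plane be z = a·easting + b·northing + c.
Pick B−Pick A: 27a − 326b = 59;  Pick C−Pick A: −255a + 172b = −74.
Solving gives a = 0.17807, b = −0.16623.
|∇z| = √(a²+b²) = 0.24360, so dip δ = arctan(0.24360) = 13.69°.
True thickness = vertical thickness × cos δ = 60 × cos 13.69° = 58.3 m.

58.3 m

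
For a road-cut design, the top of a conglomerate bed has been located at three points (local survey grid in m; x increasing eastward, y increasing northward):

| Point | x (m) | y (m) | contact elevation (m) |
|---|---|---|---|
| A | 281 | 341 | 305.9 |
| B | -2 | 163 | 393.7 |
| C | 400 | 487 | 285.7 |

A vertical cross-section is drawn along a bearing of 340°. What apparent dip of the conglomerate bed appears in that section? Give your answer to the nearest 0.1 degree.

20.7°

Two edge vectors: A→B = (-283, -178, 87.8), A→C = (119, 146, -20.2).
Normal n = (A→B) × (A→C) = (-9223.2, 4731.6, -20136).
So ∂z/∂x = −n_x/n_z = −0.45805 and ∂z/∂y = −n_y/n_z = 0.23498.
Unit vector along 340° is (sin 340°, cos 340°) = (-0.3420, 0.9397).
Slope in that direction = a·(-0.3420) + b·(0.9397) = 0.37747.
Apparent dip = arctan|0.37747| = 20.7° (true dip is 27.2°, so apparent ≤ true as expected).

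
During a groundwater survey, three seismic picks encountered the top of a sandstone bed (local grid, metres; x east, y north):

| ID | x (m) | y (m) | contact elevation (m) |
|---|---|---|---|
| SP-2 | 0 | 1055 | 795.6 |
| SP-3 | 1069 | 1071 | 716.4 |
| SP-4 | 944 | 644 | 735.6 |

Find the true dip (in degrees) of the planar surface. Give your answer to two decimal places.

Let the plane be z = a·x + b·y + c.
SP-3−SP-2: 1069a + 16b = −79.2;  SP-4−SP-2: 944a − 411b = −60.
Solving gives a = −0.07374, b = −0.02338.
Gradient magnitude |∇z| = √(a² + b²) = √(0.00544 + 0.00055) = 0.07736.
True dip = arctan(0.07736) = 4.42°, dipping toward ENE (azimuth ≈ 072°).

4.42°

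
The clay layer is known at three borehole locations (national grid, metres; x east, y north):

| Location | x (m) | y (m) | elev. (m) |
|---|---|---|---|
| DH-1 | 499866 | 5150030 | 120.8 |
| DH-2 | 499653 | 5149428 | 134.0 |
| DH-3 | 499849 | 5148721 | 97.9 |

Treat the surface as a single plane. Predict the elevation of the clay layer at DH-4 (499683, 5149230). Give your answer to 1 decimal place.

126.8 m

Two edge vectors: DH-1→DH-2 = (-213, -602, 13.2), DH-1→DH-3 = (-17, -1309, -22.9).
Normal n = (DH-1→DH-2) × (DH-1→DH-3) = (31064.6, -5102.1, 268583).
So ∂z/∂x = −n_x/n_z = −0.115661081 and ∂z/∂y = −n_y/n_z = 0.018996362.
Intercept c from DH-1: 120.8 + 57815.04 − 97831.84 = −39895.99.
At (499683, 5149230): z = −57793.9 + 97816.6 − 39895.99 = 126.8 m.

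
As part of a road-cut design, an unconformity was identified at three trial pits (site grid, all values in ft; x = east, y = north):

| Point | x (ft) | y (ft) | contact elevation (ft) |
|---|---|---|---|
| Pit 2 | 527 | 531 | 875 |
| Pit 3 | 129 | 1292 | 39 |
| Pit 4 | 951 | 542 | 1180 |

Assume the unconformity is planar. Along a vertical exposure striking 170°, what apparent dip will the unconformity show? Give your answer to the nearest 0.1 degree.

Let the plane be z = a·x + b·y + c.
Pit 3−Pit 2: −398a + 761b = −836;  Pit 4−Pit 2: 424a + 11b = 305.
Solving gives a = 0.73783, b = −0.71267.
Unit vector along 170° is (sin 170°, cos 170°) = (0.1736, -0.9848).
Slope in that direction = a·(0.1736) + b·(-0.9848) = 0.82997.
Apparent dip = arctan|0.82997| = 39.7° (true dip is 45.7°, so apparent ≤ true as expected).

39.7°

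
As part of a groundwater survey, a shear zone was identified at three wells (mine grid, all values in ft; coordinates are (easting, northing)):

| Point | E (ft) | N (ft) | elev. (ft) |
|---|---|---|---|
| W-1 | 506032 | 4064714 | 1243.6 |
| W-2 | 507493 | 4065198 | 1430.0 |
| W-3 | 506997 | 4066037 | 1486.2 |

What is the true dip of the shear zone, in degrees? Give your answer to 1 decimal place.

Two edge vectors: W-1→W-2 = (1461, 484, 186.4), W-1→W-3 = (965, 1323, 242.6).
Normal n = (W-1→W-2) × (W-1→W-3) = (-129188.8, -174562.6, 1465843).
So ∂z/∂E = −n_x/n_z = 0.08813 and ∂z/∂N = −n_y/n_z = 0.11909.
Gradient magnitude |∇z| = √(a² + b²) = √(0.00777 + 0.01418) = 0.14815.
True dip = arctan(0.14815) = 8.4°, dipping toward SW (azimuth ≈ 217°).

8.4°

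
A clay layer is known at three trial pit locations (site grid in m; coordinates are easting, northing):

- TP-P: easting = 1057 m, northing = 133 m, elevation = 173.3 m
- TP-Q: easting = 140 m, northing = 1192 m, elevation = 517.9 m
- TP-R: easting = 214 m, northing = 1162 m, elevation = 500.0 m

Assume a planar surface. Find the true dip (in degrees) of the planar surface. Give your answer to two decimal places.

Let the plane be z = a·easting + b·northing + c.
TP-Q−TP-P: −917a + 1059b = 344.6;  TP-R−TP-P: −843a + 1029b = 326.7.
Solving gives a = −0.16946, b = 0.17866.
Gradient magnitude |∇z| = √(a² + b²) = √(0.02872 + 0.03192) = 0.24625.
True dip = arctan(0.24625) = 13.83°, dipping toward SE (azimuth ≈ 137°).

13.83°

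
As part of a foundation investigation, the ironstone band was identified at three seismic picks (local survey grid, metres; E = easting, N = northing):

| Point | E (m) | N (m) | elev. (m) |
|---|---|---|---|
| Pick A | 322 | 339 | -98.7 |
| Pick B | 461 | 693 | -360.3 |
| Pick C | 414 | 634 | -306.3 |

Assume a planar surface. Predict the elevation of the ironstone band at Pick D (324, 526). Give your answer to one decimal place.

-205.7 m

Two edge vectors: Pick A→Pick B = (139, 354, -261.6), Pick A→Pick C = (92, 295, -207.6).
Normal n = (Pick A→Pick B) × (Pick A→Pick C) = (3681.6, 4789.2, 8437).
So ∂z/∂E = −n_x/n_z = −0.43636 and ∂z/∂N = −n_y/n_z = −0.56764.
Intercept c from Pick A: -98.7 + 140.51 + 192.43 = 234.24.
At (324, 526): z = −141.4 − 298.6 + 234.24 = -205.7 m.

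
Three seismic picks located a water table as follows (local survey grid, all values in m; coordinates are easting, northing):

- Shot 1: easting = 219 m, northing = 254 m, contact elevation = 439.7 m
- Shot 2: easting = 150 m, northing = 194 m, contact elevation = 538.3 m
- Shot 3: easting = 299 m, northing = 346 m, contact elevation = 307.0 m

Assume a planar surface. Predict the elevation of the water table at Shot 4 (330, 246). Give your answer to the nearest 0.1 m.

Let the plane be z = a·easting + b·northing + c.
Shot 2−Shot 1: −69a − 60b = 98.6;  Shot 3−Shot 1: 80a + 92b = −132.7.
Solving gives a = −0.71654, b = −0.81932.
Then c = 439.7 − a·219 − b·254 = 804.73.
At (330, 246): z = −236.5 − 201.6 + 804.73 = 366.7 m.

366.7 m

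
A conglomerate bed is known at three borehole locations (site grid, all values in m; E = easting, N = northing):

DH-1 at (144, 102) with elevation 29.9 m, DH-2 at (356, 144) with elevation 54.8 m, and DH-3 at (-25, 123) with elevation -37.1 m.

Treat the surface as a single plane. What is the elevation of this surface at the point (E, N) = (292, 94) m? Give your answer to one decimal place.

Let the plane be z = a·E + b·N + c.
DH-2−DH-1: 212a + 42b = 24.9;  DH-3−DH-1: −169a + 21b = −67.
Solving gives a = 0.28891, b = −0.86545.
Then c = 29.9 − a·144 − b·102 = 76.57.
At (292, 94): z = 84.4 − 81.4 + 76.57 = 79.6 m.

79.6 m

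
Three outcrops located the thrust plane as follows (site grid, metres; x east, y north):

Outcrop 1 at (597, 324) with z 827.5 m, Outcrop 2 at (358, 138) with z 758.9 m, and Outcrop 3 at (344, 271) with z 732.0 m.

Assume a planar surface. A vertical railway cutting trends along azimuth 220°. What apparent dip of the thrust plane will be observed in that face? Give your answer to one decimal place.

8.1°

Two edge vectors: Outcrop 1→Outcrop 2 = (-239, -186, -68.6), Outcrop 1→Outcrop 3 = (-253, -53, -95.5).
Normal n = (Outcrop 1→Outcrop 2) × (Outcrop 1→Outcrop 3) = (14127.2, -5468.7, -34391).
So ∂z/∂x = −n_x/n_z = 0.41078 and ∂z/∂y = −n_y/n_z = −0.15902.
Unit vector along 220° is (sin 220°, cos 220°) = (-0.6428, -0.7660).
Slope in that direction = a·(-0.6428) + b·(-0.7660) = −0.14223.
Apparent dip = arctan|0.14223| = 8.1° (true dip is 23.8°, so apparent ≤ true as expected).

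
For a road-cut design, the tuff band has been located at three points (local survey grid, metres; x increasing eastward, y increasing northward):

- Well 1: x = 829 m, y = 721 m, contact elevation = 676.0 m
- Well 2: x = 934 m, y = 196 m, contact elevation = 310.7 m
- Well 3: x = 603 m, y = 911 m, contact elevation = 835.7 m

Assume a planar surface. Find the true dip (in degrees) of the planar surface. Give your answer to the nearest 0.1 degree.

Two edge vectors: Well 1→Well 2 = (105, -525, -365.3), Well 1→Well 3 = (-226, 190, 159.7).
Normal n = (Well 1→Well 2) × (Well 1→Well 3) = (-14435.5, 65789.3, -98700).
So ∂z/∂x = −n_x/n_z = −0.14626 and ∂z/∂y = −n_y/n_z = 0.66656.
Gradient magnitude |∇z| = √(a² + b²) = √(0.02139 + 0.44430) = 0.68242.
True dip = arctan(0.68242) = 34.3°, dipping toward SSE (azimuth ≈ 168°).

34.3°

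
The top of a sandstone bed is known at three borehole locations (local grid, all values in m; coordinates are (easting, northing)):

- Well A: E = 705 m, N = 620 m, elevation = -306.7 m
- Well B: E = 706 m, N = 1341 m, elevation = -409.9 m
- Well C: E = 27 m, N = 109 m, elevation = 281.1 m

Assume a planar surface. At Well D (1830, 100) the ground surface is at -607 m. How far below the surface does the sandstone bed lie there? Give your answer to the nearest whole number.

481 m

Let the plane be z = a·E + b·N + c.
Well B−Well A: 1a + 721b = −103.2;  Well C−Well A: −678a − 511b = 587.8.
Solving gives a = −0.75988, b = −0.14208.
Then c = -306.7 − a·705 − b·620 = 317.10.
At (1830, 100): z_contact = −1390.6 − 14.2 + 317.10 = -1087.7 m.
Depth below ground = -607 − (-1087.7) = 481 m.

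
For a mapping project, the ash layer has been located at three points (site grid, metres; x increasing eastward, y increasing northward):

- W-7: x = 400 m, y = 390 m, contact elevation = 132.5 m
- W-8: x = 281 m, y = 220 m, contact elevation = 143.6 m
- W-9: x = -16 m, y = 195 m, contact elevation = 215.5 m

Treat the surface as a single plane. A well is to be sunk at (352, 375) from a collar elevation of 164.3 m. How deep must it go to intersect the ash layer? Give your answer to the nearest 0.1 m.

Two edge vectors: W-7→W-8 = (-119, -170, 11.1), W-7→W-9 = (-416, -195, 83).
Normal n = (W-7→W-8) × (W-7→W-9) = (-11945.5, 5259.4, -47515).
So ∂z/∂x = −n_x/n_z = −0.25140 and ∂z/∂y = −n_y/n_z = 0.11069.
Intercept c from W-7: 132.5 + 100.56 − 43.17 = 189.89.
At (352, 375): z_contact = −88.49 + 41.51 + 189.89 = 142.91 m.
Depth below ground = 164.3 − 142.91 = 21.4 m.

21.4 m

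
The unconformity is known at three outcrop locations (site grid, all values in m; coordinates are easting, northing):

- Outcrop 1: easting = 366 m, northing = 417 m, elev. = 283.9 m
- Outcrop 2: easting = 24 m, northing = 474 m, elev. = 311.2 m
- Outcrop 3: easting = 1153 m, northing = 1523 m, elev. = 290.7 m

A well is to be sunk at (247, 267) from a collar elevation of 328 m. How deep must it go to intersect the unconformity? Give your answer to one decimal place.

44.2 m

Let the plane be z = a·easting + b·northing + c.
Outcrop 2−Outcrop 1: −342a + 57b = 27.3;  Outcrop 3−Outcrop 1: 787a + 1106b = 6.8.
Solving gives a = −0.070445, b = 0.056275.
Then c = 283.9 − a·366 − b·417 = 286.22.
At (247, 267): z_contact = −17.40 + 15.03 + 286.22 = 283.84 m.
Depth below ground = 328 − 283.84 = 44.2 m.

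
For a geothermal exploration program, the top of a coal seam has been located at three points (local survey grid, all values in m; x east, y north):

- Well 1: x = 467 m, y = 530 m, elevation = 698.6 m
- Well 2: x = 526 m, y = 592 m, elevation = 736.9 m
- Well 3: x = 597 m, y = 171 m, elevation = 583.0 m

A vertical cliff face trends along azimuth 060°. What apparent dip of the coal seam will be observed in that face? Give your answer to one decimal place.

21.6°

Let the plane be z = a·x + b·y + c.
Well 2−Well 1: 59a + 62b = 38.3;  Well 3−Well 1: 130a − 359b = −115.6.
Solving gives a = 0.22511, b = 0.40352.
Unit vector along 060° is (sin 60°, cos 60°) = (0.8660, 0.5000).
Slope in that direction = a·(0.8660) + b·(0.5000) = 0.39671.
Apparent dip = arctan|0.39671| = 21.6° (true dip is 24.8°, so apparent ≤ true as expected).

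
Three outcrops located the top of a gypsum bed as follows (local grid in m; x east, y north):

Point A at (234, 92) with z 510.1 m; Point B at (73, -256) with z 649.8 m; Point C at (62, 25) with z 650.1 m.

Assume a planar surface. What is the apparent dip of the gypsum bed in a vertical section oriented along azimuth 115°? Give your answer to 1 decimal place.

35.5°

Let the plane be z = a·x + b·y + c.
Point B−Point A: −161a − 348b = 139.7;  Point C−Point A: −172a − 67b = 140.
Solving gives a = −0.80214, b = −0.03033.
Unit vector along 115° is (sin 115°, cos 115°) = (0.9063, -0.4226).
Slope in that direction = a·(0.9063) + b·(-0.4226) = −0.71416.
Apparent dip = arctan|0.71416| = 35.5° (true dip is 38.8°, so apparent ≤ true as expected).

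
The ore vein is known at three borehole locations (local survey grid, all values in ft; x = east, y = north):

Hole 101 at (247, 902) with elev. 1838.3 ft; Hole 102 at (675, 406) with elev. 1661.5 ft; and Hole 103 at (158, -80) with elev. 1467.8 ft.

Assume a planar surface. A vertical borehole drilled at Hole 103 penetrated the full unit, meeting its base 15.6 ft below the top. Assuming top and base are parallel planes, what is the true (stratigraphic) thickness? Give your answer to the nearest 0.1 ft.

Two edge vectors: Hole 101→Hole 102 = (428, -496, -176.8), Hole 101→Hole 103 = (-89, -982, -370.5).
Normal n = (Hole 101→Hole 102) × (Hole 101→Hole 103) = (10150.4, 174309.2, -464440).
So ∂z/∂x = −n_x/n_z = 0.02186 and ∂z/∂y = −n_y/n_z = 0.37531.
|∇z| = √(a²+b²) = 0.37595, so dip δ = arctan(0.37595) = 20.60°.
True thickness = vertical thickness × cos δ = 15.6 × cos 20.60° = 14.6 ft.

14.6 ft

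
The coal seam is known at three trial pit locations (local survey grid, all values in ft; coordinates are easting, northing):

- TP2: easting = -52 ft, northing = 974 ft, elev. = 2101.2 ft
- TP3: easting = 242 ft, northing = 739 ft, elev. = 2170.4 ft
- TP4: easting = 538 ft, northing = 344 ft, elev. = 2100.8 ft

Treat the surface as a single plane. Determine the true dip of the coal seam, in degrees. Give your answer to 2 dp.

52.13°

Let the plane be z = a·easting + b·northing + c.
TP3−TP2: 294a − 235b = 69.2;  TP4−TP2: 590a − 630b = −0.4.
Solving gives a = 0.93816, b = 0.87923.
Gradient magnitude |∇z| = √(a² + b²) = √(0.88014 + 0.77304) = 1.28576.
True dip = arctan(1.28576) = 52.13°, dipping toward SW (azimuth ≈ 227°).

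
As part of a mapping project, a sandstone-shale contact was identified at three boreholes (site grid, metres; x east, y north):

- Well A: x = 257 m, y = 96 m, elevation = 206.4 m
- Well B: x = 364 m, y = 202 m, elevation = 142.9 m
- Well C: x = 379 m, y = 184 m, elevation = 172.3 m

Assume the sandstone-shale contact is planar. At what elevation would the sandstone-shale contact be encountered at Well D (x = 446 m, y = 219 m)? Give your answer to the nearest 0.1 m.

169.1 m

Let the plane be z = a·x + b·y + c.
Well B−Well A: 107a + 106b = −63.5;  Well C−Well A: 122a + 88b = −34.1.
Solving gives a = 0.56126, b = −1.16561.
Then c = 206.4 − a·257 − b·96 = 174.05.
At (446, 219): z = 250.3 − 255.3 + 174.05 = 169.1 m.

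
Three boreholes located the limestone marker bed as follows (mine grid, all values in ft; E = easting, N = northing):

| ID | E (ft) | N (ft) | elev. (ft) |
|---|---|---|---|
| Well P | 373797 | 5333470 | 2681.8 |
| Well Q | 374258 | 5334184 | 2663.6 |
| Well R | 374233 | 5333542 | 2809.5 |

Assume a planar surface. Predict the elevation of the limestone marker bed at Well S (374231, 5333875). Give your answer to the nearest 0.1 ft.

2728.8 ft

Two edge vectors: Well P→Well Q = (461, 714, -18.2), Well P→Well R = (436, 72, 127.7).
Normal n = (Well P→Well Q) × (Well P→Well R) = (92488.2, -66804.9, -278112).
So ∂z/∂E = −n_x/n_z = 0.332557387 and ∂z/∂N = −n_y/n_z = −0.240208621.
Intercept c from Well P: 2681.8 − 124308.95 + 1281145.47 = 1159518.32.
At (374231, 5333875): z = 124453.3 − 1281242.8 + 1159518.32 = 2728.8 ft.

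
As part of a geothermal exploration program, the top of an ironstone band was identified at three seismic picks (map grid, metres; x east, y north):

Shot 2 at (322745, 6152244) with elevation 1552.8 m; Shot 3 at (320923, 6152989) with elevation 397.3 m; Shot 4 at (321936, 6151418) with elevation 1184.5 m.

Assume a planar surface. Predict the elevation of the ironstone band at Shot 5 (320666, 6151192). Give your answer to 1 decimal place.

472.3 m

Two edge vectors: Shot 2→Shot 3 = (-1822, 745, -1155.5), Shot 2→Shot 4 = (-809, -826, -368.3).
Normal n = (Shot 2→Shot 3) × (Shot 2→Shot 4) = (-1228826.5, 263756.9, 2107677).
So ∂z/∂x = −n_x/n_z = 0.583024107 and ∂z/∂y = −n_y/n_z = −0.125141044.
Intercept c from Shot 2: 1552.8 − 188168.12 + 769898.24 = 583282.92.
At (320666, 6151192): z = 186956.0 − 769766.6 + 583282.92 = 472.3 m.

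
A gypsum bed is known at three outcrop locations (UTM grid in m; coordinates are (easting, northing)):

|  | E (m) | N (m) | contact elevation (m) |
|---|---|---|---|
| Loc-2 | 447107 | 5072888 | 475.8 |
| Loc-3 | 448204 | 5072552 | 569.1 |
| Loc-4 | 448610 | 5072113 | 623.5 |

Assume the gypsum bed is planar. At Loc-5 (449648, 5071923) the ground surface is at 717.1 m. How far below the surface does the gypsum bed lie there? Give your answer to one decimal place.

Let the plane be z = a·E + b·N + c.
Loc-3−Loc-2: 1097a − 336b = 93.3;  Loc-4−Loc-2: 1503a − 775b = 147.7.
Solving gives a = 0.065708193, b = −0.063149142.
Then c = 475.8 − a·447107 − b·5072888 = 291445.73.
At (449648, 5071923): z_contact = 29545.56 − 320287.59 + 291445.73 = 703.70 m.
Depth below ground = 717.1 − 703.70 = 13.4 m.

13.4 m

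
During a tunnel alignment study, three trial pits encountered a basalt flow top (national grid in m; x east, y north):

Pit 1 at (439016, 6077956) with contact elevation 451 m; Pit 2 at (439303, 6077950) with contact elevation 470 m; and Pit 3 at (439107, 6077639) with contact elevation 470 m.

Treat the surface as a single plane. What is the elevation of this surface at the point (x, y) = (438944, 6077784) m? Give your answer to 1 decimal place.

453.4 m

Let the plane be z = a·x + b·y + c.
Pit 2−Pit 1: 287a − 6b = 19;  Pit 3−Pit 1: 91a − 317b = 19.
Solving gives a = 0.065341192, b = −0.041179658.
Then c = 451 − a·439016 − b·6077956 = 222053.32.
At (438944, 6077784): z = 28681.1 − 250281.1 + 222053.32 = 453.4 m.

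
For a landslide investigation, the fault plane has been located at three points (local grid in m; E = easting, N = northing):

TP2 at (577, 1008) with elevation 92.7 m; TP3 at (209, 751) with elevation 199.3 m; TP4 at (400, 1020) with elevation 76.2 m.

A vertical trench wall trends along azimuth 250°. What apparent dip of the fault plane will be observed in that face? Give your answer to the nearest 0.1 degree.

Let the plane be z = a·E + b·N + c.
TP3−TP2: −368a − 257b = 106.6;  TP4−TP2: −177a + 12b = −16.5.
Solving gives a = 0.05934, b = −0.49975.
Unit vector along 250° is (sin 250°, cos 250°) = (-0.9397, -0.3420).
Slope in that direction = a·(-0.9397) + b·(-0.3420) = 0.11517.
Apparent dip = arctan|0.11517| = 6.6° (true dip is 26.7°, so apparent ≤ true as expected).

6.6°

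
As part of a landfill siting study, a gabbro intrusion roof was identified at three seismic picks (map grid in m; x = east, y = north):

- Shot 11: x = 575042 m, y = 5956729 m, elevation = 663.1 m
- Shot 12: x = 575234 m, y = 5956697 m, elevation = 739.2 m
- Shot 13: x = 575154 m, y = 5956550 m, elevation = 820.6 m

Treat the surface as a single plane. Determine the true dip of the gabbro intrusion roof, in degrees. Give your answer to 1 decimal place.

Let the plane be z = a·x + b·y + c.
Shot 12−Shot 11: 192a − 32b = 76.1;  Shot 13−Shot 11: 112a − 179b = 157.5.
Solving gives a = 0.27878, b = −0.70546.
Gradient magnitude |∇z| = √(a² + b²) = √(0.07772 + 0.49767) = 0.75854.
True dip = arctan(0.75854) = 37.2°, dipping toward NNW (azimuth ≈ 338°).

37.2°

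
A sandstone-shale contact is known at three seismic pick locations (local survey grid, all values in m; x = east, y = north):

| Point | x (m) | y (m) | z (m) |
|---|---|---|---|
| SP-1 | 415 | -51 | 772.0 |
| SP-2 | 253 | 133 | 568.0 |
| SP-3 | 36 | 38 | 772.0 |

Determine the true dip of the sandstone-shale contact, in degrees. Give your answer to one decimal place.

55.1°

Let the plane be z = a·x + b·y + c.
SP-2−SP-1: −162a + 184b = −204;  SP-3−SP-1: −379a + 89b = 0.
Solving gives a = −0.32821, b = −1.39766.
Gradient magnitude |∇z| = √(a² + b²) = √(0.10772 + 1.95347) = 1.43568.
True dip = arctan(1.43568) = 55.1°, dipping toward NNE (azimuth ≈ 013°).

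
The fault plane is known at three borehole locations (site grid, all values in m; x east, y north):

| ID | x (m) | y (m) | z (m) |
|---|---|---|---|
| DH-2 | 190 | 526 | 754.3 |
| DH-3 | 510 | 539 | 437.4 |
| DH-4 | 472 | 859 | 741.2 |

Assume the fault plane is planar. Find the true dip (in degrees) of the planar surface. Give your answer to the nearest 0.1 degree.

Two edge vectors: DH-2→DH-3 = (320, 13, -316.9), DH-2→DH-4 = (282, 333, -13.1).
Normal n = (DH-2→DH-3) × (DH-2→DH-4) = (105357.4, -85173.8, 102894).
So ∂z/∂x = −n_x/n_z = −1.02394 and ∂z/∂y = −n_y/n_z = 0.82778.
Gradient magnitude |∇z| = √(a² + b²) = √(1.04846 + 0.68522) = 1.31669.
True dip = arctan(1.31669) = 52.8°, dipping toward SE (azimuth ≈ 129°).

52.8°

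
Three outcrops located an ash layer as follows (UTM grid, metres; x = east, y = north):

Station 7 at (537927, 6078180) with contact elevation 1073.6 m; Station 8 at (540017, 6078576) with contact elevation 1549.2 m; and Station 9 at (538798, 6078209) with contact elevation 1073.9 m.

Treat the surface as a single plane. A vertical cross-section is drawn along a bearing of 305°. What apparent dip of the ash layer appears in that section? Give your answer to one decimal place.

Let the plane be z = a·x + b·y + c.
Station 8−Station 7: 2090a + 396b = 475.6;  Station 9−Station 7: 871a + 29b = 0.3.
Solving gives a = −0.04809, b = 1.45484.
Unit vector along 305° is (sin 305°, cos 305°) = (-0.8192, 0.5736).
Slope in that direction = a·(-0.8192) + b·(0.5736) = 0.87386.
Apparent dip = arctan|0.87386| = 41.1° (true dip is 55.5°, so apparent ≤ true as expected).

41.1°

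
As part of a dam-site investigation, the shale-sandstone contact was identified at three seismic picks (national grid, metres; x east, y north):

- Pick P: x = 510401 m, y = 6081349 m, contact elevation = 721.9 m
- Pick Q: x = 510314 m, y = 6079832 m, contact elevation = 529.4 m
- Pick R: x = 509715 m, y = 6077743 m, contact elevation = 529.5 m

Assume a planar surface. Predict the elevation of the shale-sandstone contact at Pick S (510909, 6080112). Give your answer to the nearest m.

245 m

Two edge vectors: Pick P→Pick Q = (-87, -1517, -192.5), Pick P→Pick R = (-686, -3606, -192.4).
Normal n = (Pick P→Pick Q) × (Pick P→Pick R) = (-402284.2, 115316.2, -726940).
So ∂z/∂x = −n_x/n_z = −0.55339395 and ∂z/∂y = −n_y/n_z = 0.15863235.
Intercept c from Pick P: 721.9 + 282452.83 − 964698.68 = −681523.95.
At (510909, 6080112): z = −282734.0 + 964502.5 − 681523.95 = 244.5 m.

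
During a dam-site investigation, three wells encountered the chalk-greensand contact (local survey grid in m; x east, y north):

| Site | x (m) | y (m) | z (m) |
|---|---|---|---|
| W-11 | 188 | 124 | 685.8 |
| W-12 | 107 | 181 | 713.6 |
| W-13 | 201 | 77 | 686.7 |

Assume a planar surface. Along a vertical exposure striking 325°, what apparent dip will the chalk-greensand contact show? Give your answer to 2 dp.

Let the plane be z = a·x + b·y + c.
W-12−W-11: −81a + 57b = 27.8;  W-13−W-11: 13a − 47b = 0.9.
Solving gives a = −0.44289, b = −0.14165.
Unit vector along 325° is (sin 325°, cos 325°) = (-0.5736, 0.8192).
Slope in that direction = a·(-0.5736) + b·(0.8192) = 0.13800.
Apparent dip = arctan|0.13800| = 7.86° (true dip is 24.9°, so apparent ≤ true as expected).

7.86°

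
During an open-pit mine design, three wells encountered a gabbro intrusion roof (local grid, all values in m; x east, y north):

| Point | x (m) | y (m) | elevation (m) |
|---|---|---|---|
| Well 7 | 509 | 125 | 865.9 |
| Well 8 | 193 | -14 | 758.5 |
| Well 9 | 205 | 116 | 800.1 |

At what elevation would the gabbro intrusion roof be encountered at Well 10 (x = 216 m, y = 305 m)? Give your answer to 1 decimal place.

Two edge vectors: Well 7→Well 8 = (-316, -139, -107.4), Well 7→Well 9 = (-304, -9, -65.8).
Normal n = (Well 7→Well 8) × (Well 7→Well 9) = (8179.6, 11856.8, -39412).
So ∂z/∂x = −n_x/n_z = 0.20754 and ∂z/∂y = −n_y/n_z = 0.30084.
Intercept c from Well 7: 865.9 − 105.64 − 37.61 = 722.66.
At (216, 305): z = 44.8 + 91.8 + 722.66 = 859.2 m.

859.2 m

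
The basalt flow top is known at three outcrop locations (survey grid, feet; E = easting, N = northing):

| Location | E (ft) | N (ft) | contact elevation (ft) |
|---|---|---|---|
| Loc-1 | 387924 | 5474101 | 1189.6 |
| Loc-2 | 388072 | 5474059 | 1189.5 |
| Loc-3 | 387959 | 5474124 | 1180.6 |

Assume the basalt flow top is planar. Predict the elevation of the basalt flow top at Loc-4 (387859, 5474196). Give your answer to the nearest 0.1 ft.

Two edge vectors: Loc-1→Loc-2 = (148, -42, -0.1), Loc-1→Loc-3 = (35, 23, -9).
Normal n = (Loc-1→Loc-2) × (Loc-1→Loc-3) = (380.3, 1328.5, 4874).
So ∂z/∂E = −n_x/n_z = −0.078026262 and ∂z/∂N = −n_y/n_z = −0.272568732.
Intercept c from Loc-1: 1189.6 + 30268.26 + 1492068.77 = 1523526.63.
At (387859, 5474196): z = −30263.2 − 1492094.7 + 1523526.63 = 1168.8 ft.

1168.8 ft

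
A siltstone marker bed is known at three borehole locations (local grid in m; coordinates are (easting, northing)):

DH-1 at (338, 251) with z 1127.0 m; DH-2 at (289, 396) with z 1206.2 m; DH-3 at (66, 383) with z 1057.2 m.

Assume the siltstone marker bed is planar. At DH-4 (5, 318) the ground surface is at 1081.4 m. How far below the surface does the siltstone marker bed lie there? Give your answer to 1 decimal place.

Let the plane be z = a·E + b·N + c.
DH-2−DH-1: −49a + 145b = 79.2;  DH-3−DH-1: −272a + 132b = −69.8.
Solving gives a = 0.62403, b = 0.75708.
Then c = 1127 − a·338 − b·251 = 726.05.
At (5, 318): z_contact = 3.12 + 240.75 + 726.05 = 969.92 m.
Depth below ground = 1081.4 − 969.92 = 111.5 m.

111.5 m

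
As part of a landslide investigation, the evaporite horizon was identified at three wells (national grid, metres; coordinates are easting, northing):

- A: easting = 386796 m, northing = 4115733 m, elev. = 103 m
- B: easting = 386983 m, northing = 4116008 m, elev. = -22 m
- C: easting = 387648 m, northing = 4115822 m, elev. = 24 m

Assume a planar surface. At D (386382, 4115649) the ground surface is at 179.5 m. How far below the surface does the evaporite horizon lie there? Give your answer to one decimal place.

20.9 m

Two edge vectors: A→B = (187, 275, -125), A→C = (852, 89, -79).
Normal n = (A→B) × (A→C) = (-10600, -91727, -217657).
So ∂z/∂easting = −n_x/n_z = −0.048700478 and ∂z/∂northing = −n_y/n_z = −0.421429129.
Intercept c from A: 103 + 18837.15 + 1734489.77 = 1753429.92.
At (386382, 4115649): z_contact = −18816.99 − 1734454.37 + 1753429.92 = 158.56 m.
Depth below ground = 179.5 − 158.56 = 20.9 m.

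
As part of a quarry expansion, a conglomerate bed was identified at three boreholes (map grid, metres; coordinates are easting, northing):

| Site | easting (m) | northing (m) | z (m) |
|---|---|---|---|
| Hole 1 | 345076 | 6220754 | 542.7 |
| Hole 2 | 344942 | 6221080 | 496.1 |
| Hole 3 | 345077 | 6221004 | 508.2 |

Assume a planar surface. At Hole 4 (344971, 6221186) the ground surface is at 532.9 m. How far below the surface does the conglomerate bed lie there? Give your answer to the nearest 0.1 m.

51.1 m

Two edge vectors: Hole 1→Hole 2 = (-134, 326, -46.6), Hole 1→Hole 3 = (1, 250, -34.5).
Normal n = (Hole 1→Hole 2) × (Hole 1→Hole 3) = (403, -4669.6, -33826).
So ∂z/∂easting = −n_x/n_z = 0.011913912 and ∂z/∂northing = −n_y/n_z = −0.138047656.
Intercept c from Hole 1: 542.7 − 4111.21 + 858760.51 = 855192.00.
At (344971, 6221186): z_contact = 4109.95 − 858820.14 + 855192.00 = 481.81 m.
Depth below ground = 532.9 − 481.81 = 51.1 m.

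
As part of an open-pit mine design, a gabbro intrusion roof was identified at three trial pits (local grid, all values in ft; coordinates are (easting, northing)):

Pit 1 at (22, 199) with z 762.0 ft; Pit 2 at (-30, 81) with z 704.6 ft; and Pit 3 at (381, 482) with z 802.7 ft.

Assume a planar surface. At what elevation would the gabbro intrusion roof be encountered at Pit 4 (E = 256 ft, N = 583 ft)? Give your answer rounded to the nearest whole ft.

Let the plane be z = a·E + b·N + c.
Pit 2−Pit 1: −52a − 118b = −57.4;  Pit 3−Pit 1: 359a + 283b = 40.7.
Solving gives a = −0.41386, b = 0.66882.
Then c = 762 − a·22 − b·199 = 638.01.
At (256, 583): z = −105.9 + 389.9 + 638.01 = 922.0 ft.

922 ft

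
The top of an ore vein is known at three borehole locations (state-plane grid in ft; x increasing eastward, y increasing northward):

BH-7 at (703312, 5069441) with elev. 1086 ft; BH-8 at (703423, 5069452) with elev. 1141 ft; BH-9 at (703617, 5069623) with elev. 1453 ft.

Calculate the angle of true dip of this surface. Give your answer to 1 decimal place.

Let the plane be z = a·x + b·y + c.
BH-8−BH-7: 111a + 11b = 55;  BH-9−BH-7: 305a + 182b = 367.
Solving gives a = 0.35454, b = 1.42233.
Gradient magnitude |∇z| = √(a² + b²) = √(0.12570 + 2.02302) = 1.46585.
True dip = arctan(1.46585) = 55.7°, dipping toward SSW (azimuth ≈ 194°).

55.7°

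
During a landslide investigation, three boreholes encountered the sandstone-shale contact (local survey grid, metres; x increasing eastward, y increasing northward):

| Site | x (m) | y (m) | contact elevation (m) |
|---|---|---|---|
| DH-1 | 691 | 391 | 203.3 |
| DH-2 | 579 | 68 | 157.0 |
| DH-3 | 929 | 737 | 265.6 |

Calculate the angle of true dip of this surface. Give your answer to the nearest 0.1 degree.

Two edge vectors: DH-1→DH-2 = (-112, -323, -46.3), DH-1→DH-3 = (238, 346, 62.3).
Normal n = (DH-1→DH-2) × (DH-1→DH-3) = (-4103.1, -4041.8, 38122).
So ∂z/∂x = −n_x/n_z = 0.10763 and ∂z/∂y = −n_y/n_z = 0.10602.
Gradient magnitude |∇z| = √(a² + b²) = √(0.01158 + 0.01124) = 0.15108.
True dip = arctan(0.15108) = 8.6°, dipping toward SW (azimuth ≈ 225°).

8.6°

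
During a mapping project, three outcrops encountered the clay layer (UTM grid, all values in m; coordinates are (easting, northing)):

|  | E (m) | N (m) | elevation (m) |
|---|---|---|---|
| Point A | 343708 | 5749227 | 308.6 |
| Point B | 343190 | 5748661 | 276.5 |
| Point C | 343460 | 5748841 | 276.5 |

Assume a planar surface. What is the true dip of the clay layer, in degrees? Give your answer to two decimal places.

9.92°

Let the plane be z = a·E + b·N + c.
Point B−Point A: −518a − 566b = −32.1;  Point C−Point A: −248a − 386b = −32.1.
Solving gives a = −0.09698, b = 0.14547.
Gradient magnitude |∇z| = √(a² + b²) = √(0.00940 + 0.02116) = 0.17483.
True dip = arctan(0.17483) = 9.92°, dipping toward SSE (azimuth ≈ 146°).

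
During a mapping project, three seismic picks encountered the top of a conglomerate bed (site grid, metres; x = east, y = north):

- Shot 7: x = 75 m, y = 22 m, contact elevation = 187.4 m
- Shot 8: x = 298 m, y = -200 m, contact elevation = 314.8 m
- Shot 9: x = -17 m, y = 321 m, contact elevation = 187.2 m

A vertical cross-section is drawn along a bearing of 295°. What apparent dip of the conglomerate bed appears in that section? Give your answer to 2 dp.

Let the plane be z = a·x + b·y + c.
Shot 8−Shot 7: 223a − 222b = 127.4;  Shot 9−Shot 7: −92a + 299b = −0.2.
Solving gives a = 0.82261, b = 0.25244.
Unit vector along 295° is (sin 295°, cos 295°) = (-0.9063, 0.4226).
Slope in that direction = a·(-0.9063) + b·(0.4226) = −0.63885.
Apparent dip = arctan|0.63885| = 32.57° (true dip is 40.7°, so apparent ≤ true as expected).

32.57°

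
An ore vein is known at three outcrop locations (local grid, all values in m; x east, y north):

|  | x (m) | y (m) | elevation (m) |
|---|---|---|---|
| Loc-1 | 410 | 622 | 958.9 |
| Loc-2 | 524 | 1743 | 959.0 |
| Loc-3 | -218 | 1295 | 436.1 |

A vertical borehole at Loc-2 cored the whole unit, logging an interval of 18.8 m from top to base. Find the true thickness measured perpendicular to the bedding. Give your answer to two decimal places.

15.01 m

Let the plane be z = a·x + b·y + c.
Loc-2−Loc-1: 114a + 1121b = 0.1;  Loc-3−Loc-1: −628a + 673b = −522.8.
Solving gives a = 0.75076, b = −0.07626.
|∇z| = √(a²+b²) = 0.75462, so dip δ = arctan(0.75462) = 37.04°.
True thickness = vertical thickness × cos δ = 18.8 × cos 37.04° = 15.01 m.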